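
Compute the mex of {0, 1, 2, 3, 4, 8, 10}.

The values 0, 1, 2, 3, 4 are all present; 5 is the first non-negative integer missing from the set.

5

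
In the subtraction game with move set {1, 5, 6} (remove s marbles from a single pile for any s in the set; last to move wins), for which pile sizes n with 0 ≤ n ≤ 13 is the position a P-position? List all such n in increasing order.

0, 2, 4, 11, 13

Build the Grundy sequence with g(k) = mex{g(k−s) : s ∈ {1, 5, 6}, s ≤ k}:
g(0) = mex{} = 0
g(1) = mex{0} = 1
g(2) = mex{1} = 0
g(3) = mex{0} = 1
g(4) = mex{1} = 0
g(5) = mex{0} = 1
g(6) = mex{0,1} = 2
g(7) = mex{0,1,2} = 3
g(8) = mex{0,1,3} = 2
g(9) = mex{0,1,2} = 3
g(10) = mex{0,1,3} = 2
g(11) = mex{1,2} = 0
g(12) = mex{0,2,3} = 1
g(13) = mex{1,2,3} = 0
The P-positions (g = 0) in 0..13 are 0, 2, 4, 11, 13.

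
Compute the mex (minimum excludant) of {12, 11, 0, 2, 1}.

The values 0, 1, 2 are all present; 3 is the first non-negative integer missing from the set.

3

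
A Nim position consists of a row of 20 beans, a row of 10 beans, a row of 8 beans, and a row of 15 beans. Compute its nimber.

Compute the nim-sum pairwise:
20 XOR 10 = 30
30 XOR 8 = 22
22 XOR 15 = 25

25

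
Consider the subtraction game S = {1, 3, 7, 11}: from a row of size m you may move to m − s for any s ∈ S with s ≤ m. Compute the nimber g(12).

0

Grundy values for subtraction set {1, 3, 7, 11}:
k:     0  1  2  3  4  5  6  7  8  9 10 11 12
g(k):  0  1  0  1  0  1  0  1  0  1  0  1  0
So g(12) = 0.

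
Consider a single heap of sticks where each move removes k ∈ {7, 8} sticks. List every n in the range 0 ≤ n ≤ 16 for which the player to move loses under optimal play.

0, 1, 2, 3, 4, 5, 6, 15, 16

Grundy values for subtraction set {7, 8}:
k:     0  1  2  3  4  5  6  7  8  9 10 11 12 13 14 15 16
g(k):  0  0  0  0  0  0  0  1  1  1  1  1  1  1  2  0  0
The P-positions (g = 0) in 0..16 are 0, 1, 2, 3, 4, 5, 6, 15, 16.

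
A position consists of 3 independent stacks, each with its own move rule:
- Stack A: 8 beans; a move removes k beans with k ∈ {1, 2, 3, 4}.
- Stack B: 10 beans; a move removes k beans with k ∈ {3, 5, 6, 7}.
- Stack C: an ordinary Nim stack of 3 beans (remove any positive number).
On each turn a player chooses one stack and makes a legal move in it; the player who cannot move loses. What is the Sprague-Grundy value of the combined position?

0

For stack A, compute g(0), g(1), … with moves {1, 2, 3, 4}:
g(0) = mex{} = 0
g(1) = mex{0} = 1
g(2) = mex{0,1} = 2
g(3) = mex{0,1,2} = 3
g(4) = mex{0,1,2,3} = 4
g(5) = mex{1,2,3,4} = 0
g(6) = mex{0,2,3,4} = 1
g(7) = mex{0,1,3,4} = 2
g(8) = mex{0,1,2,4} = 3
So g(8) = 3.
Grundy values for stack B (subtraction set {3, 5, 6, 7}):
k:     0  1  2  3  4  5  6  7  8  9 10
g(k):  0  0  0  1  1  1  2  2  2  3  0
So g(10) = 0.
Stack C is a plain Nim stack of size 3, so its Grundy value is 3.
The value of a disjunctive sum is the nim-sum of the parts.
Combined value = 3 ⊕ 0 ⊕ 3 = 0.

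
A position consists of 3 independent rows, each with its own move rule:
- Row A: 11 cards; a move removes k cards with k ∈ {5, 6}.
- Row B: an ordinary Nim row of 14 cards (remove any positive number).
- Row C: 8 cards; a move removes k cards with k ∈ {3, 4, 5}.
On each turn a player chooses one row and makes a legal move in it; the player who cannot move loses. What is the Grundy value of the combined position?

Build the Grundy sequence for row A with g(k) = mex{g(k−s) : s ∈ {5, 6}, s ≤ k}:
g(0) = mex{} = 0
g(1) = mex{} = 0
g(2) = mex{} = 0
g(3) = mex{} = 0
g(4) = mex{} = 0
g(5) = mex{0} = 1
g(6) = mex{0} = 1
g(7) = mex{0} = 1
g(8) = mex{0} = 1
g(9) = mex{0} = 1
g(10) = mex{0,1} = 2
g(11) = mex{1} = 0
So g(11) = 0.
Row B is a plain Nim row of size 14, so its Grundy value is 14.
Grundy values for row C (subtraction set {3, 4, 5}):
k:     0  1  2  3  4  5  6  7  8
g(k):  0  0  0  1  1  1  2  2  0
So g(8) = 0.
By the Sprague-Grundy theorem, the Grundy value of a sum of independent games is the XOR of the component values.
Combined value = 0 XOR 14 XOR 0 = 14.

14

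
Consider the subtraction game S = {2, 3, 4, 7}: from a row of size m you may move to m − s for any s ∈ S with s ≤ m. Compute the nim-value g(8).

Grundy values for subtraction set {2, 3, 4, 7}:
k:     0  1  2  3  4  5  6  7  8
g(k):  0  0  1  1  2  2  0  3  1
So g(8) = 1.

1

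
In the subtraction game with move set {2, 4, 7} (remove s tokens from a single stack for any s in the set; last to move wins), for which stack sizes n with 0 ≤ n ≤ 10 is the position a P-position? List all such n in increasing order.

0, 1, 6, 9

Grundy values for subtraction set {2, 4, 7}:
g(0) = mex{} = 0
g(1) = mex{} = 0
g(2) = mex{0} = 1
g(3) = mex{0} = 1
g(4) = mex{0,1} = 2
g(5) = mex{0,1} = 2
g(6) = mex{1,2} = 0
g(7) = mex{0,1,2} = 3
g(8) = mex{0,2} = 1
g(9) = mex{1,2,3} = 0
g(10) = mex{0,1} = 2
The P-positions (g = 0) in 0..10 are 0, 1, 6, 9.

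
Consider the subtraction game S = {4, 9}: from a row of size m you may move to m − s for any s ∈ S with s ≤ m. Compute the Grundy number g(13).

Grundy values for subtraction set {4, 9}:
g(0) = mex{} = 0
g(1) = mex{} = 0
g(2) = mex{} = 0
g(3) = mex{} = 0
g(4) = mex{0} = 1
g(5) = mex{0} = 1
g(6) = mex{0} = 1
g(7) = mex{0} = 1
g(8) = mex{1} = 0
g(9) = mex{0,1} = 2
g(10) = mex{0,1} = 2
g(11) = mex{0,1} = 2
g(12) = mex{0} = 1
g(13) = mex{1,2} = 0
So g(13) = 0.

0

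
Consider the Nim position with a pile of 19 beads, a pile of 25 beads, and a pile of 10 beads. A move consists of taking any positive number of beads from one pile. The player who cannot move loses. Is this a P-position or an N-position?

P-position

Nim-sum: 19 XOR 25 XOR 10 = 0.
The nim-sum is 0, so this is a P-position: the player to move is in a losing position under optimal play.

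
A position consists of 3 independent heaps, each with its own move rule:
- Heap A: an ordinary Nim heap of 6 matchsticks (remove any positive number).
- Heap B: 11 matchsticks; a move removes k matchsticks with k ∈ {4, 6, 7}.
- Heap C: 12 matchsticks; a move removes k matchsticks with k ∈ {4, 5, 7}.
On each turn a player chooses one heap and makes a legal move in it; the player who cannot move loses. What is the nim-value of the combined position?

6

Heap A is a plain Nim heap of size 6, so its Grundy value is 6.
Grundy values for heap B (subtraction set {4, 6, 7}):
k:     0  1  2  3  4  5  6  7  8  9 10 11
g(k):  0  0  0  0  1  1  1  1  2  2  2  0
So g(11) = 0.
For heap C, compute g(0), g(1), … with moves {4, 5, 7}:
g(0) = mex{} = 0
g(1) = mex{} = 0
g(2) = mex{} = 0
g(3) = mex{} = 0
g(4) = mex{0} = 1
g(5) = mex{0} = 1
g(6) = mex{0} = 1
g(7) = mex{0} = 1
g(8) = mex{0,1} = 2
g(9) = mex{0,1} = 2
g(10) = mex{0,1} = 2
g(11) = mex{1} = 0
g(12) = mex{1,2} = 0
So g(12) = 0.
The value of a disjunctive sum is the nim-sum of the parts.
Combined value = 6 XOR 0 XOR 0 = 6.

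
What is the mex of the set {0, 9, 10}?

0 is in the set but 1 is not, so the mex is 1.

1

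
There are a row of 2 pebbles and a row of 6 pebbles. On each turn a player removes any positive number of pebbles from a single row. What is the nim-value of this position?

4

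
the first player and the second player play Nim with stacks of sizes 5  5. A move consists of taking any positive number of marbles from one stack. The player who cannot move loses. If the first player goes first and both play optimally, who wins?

the second player wins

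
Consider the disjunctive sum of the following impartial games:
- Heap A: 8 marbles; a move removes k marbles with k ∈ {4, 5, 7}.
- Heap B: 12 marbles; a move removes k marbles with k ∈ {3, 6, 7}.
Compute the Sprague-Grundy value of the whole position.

Grundy values for heap A (subtraction set {4, 5, 7}):
g(0) = mex{} = 0
g(1) = mex{} = 0
g(2) = mex{} = 0
g(3) = mex{} = 0
g(4) = mex{0} = 1
g(5) = mex{0} = 1
g(6) = mex{0} = 1
g(7) = mex{0} = 1
g(8) = mex{0,1} = 2
So g(8) = 2.
Grundy values for heap B (subtraction set {3, 6, 7}):
g(0) = mex{} = 0
g(1) = mex{} = 0
g(2) = mex{} = 0
g(3) = mex{0} = 1
g(4) = mex{0} = 1
g(5) = mex{0} = 1
g(6) = mex{0,1} = 2
g(7) = mex{0,1} = 2
g(8) = mex{0,1} = 2
g(9) = mex{0,1,2} = 3
g(10) = mex{1,2} = 0
g(11) = mex{1,2} = 0
g(12) = mex{1,2,3} = 0
So g(12) = 0.
The value of a disjunctive sum is the nim-sum of the parts.
Combined value = 2 XOR 0 = 2.

2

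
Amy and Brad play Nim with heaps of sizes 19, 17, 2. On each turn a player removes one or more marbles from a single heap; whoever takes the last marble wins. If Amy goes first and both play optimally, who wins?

Brad wins

Compute the nim-sum pairwise:
19 XOR 17 = 2
2 XOR 2 = 0
The nim-sum is 0, so this is a P-position: the player to move is in a losing position under optimal play; Amy is about to move from it and so loses — Brad wins.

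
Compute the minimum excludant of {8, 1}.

0

0 is not in the set, so the mex is 0.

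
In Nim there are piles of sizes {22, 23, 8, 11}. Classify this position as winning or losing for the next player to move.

Winning position

Nim-sum: 22 XOR 23 XOR 8 XOR 11 = 2.
The nim-sum is 2 ≠ 0, so this is an N-position: the player to move can win.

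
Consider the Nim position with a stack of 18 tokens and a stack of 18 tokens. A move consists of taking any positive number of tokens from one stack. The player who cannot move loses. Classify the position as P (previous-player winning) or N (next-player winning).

P-position

Nim-sum: 18 ⊕ 18 = 0.
The nim-sum is 0, so this is a P-position: the player to move is in a losing position under optimal play.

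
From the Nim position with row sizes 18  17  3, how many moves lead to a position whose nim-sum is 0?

0

Nim-sum: 18 XOR 17 XOR 3 = 0.
The nim-sum is already 0, so every move leaves a nonzero nim-sum — there are no winning moves.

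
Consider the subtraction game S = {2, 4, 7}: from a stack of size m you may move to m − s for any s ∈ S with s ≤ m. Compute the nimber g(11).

Build the Grundy sequence with g(k) = mex{g(k−s) : s ∈ {2, 4, 7}, s ≤ k}:
g(0) = mex{} = 0
g(1) = mex{} = 0
g(2) = mex{0} = 1
g(3) = mex{0} = 1
g(4) = mex{0,1} = 2
g(5) = mex{0,1} = 2
g(6) = mex{1,2} = 0
g(7) = mex{0,1,2} = 3
g(8) = mex{0,2} = 1
g(9) = mex{1,2,3} = 0
g(10) = mex{0,1} = 2
g(11) = mex{0,2,3} = 1
So g(11) = 1.

1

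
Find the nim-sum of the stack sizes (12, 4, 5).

13

Compute the nim-sum pairwise:
12 ⊕ 4 = 8
8 ⊕ 5 = 13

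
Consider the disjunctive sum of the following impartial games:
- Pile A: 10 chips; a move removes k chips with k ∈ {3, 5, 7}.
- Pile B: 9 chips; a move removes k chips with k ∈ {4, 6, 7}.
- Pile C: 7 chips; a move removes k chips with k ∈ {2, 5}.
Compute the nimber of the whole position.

For pile A, compute g(0), g(1), … with moves {3, 5, 7}:
k:     0  1  2  3  4  5  6  7  8  9 10
g(k):  0  0  0  1  1  1  2  2  2  3  0
So g(10) = 0.
Build the Grundy sequence for pile B with g(k) = mex{g(k−s) : s ∈ {4, 6, 7}, s ≤ k}:
k:     0  1  2  3  4  5  6  7  8  9
g(k):  0  0  0  0  1  1  1  1  2  2
So g(9) = 2.
For pile C, compute g(0), g(1), … with moves {2, 5}:
k:     0  1  2  3  4  5  6  7
g(k):  0  0  1  1  0  2  1  0
So g(7) = 0.
By the Sprague-Grundy theorem, the Grundy value of a sum of independent games is the XOR of the component values.
Combined value = 0 ⊕ 2 ⊕ 0 = 2.

2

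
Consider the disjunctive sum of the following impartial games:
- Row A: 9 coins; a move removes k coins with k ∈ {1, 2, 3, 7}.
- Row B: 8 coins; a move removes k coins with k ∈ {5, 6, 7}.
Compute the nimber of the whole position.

Grundy values for row A (subtraction set {1, 2, 3, 7}):
k:     0  1  2  3  4  5  6  7  8  9
g(k):  0  1  2  3  0  1  2  3  0  1
So g(9) = 1.
Build the Grundy sequence for row B with g(k) = mex{g(k−s) : s ∈ {5, 6, 7}, s ≤ k}:
k:     0  1  2  3  4  5  6  7  8
g(k):  0  0  0  0  0  1  1  1  1
So g(8) = 1.
The value of a disjunctive sum is the nim-sum of the parts.
Combined value = 1 XOR 1 = 0.

0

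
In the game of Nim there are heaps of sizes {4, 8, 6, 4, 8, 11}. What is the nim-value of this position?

13

Compute the nim-sum pairwise:
4 ^ 8 = 12
12 ^ 6 = 10
10 ^ 4 = 14
14 ^ 8 = 6
6 ^ 11 = 13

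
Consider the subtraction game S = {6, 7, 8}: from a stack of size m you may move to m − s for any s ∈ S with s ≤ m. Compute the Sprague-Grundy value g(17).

0

Build the Grundy sequence with g(k) = mex{g(k−s) : s ∈ {6, 7, 8}, s ≤ k}:
k:     0  1  2  3  4  5  6  7  8  9 10 11 12 13 14 15 16 17
g(k):  0  0  0  0  0  0  1  1  1  1  1  1  2  2  0  0  0  0
So g(17) = 0.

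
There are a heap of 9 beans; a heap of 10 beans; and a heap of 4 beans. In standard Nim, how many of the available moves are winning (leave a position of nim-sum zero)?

1

Nim-sum: 9 ^ 10 ^ 4 = 7.
The overall nim-sum is X = 7. A heap of size p has a winning move iff p XOR X < p (reduce it to p XOR X).
  9: 9 XOR 7 = 14 ≥ 9 — no move.
  10: 10 XOR 7 = 13 ≥ 10 — no move.
  4: 4 XOR 7 = 3 < 4 — winning move (to 3).
That gives 1 winning move.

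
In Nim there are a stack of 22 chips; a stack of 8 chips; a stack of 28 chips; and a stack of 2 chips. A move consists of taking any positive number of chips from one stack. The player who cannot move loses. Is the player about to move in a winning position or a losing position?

Losing position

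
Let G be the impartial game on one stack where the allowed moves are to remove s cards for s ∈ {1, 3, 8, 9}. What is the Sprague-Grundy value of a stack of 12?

Compute g(0), g(1), … for moves {1, 3, 8, 9}:
k:     0  1  2  3  4  5  6  7  8  9 10 11 12
g(k):  0  1  0  1  0  1  0  1  2  3  2  3  2
So g(12) = 2.

2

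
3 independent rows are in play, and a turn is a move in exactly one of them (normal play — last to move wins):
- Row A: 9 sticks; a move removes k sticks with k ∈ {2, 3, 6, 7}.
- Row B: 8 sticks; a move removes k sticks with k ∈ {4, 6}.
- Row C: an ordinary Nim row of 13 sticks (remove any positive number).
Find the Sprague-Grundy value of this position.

15

For row A, compute g(0), g(1), … with moves {2, 3, 6, 7}:
g(0) = mex{} = 0
g(1) = mex{} = 0
g(2) = mex{0} = 1
g(3) = mex{0} = 1
g(4) = mex{0,1} = 2
g(5) = mex{1} = 0
g(6) = mex{0,1,2} = 3
g(7) = mex{0,2} = 1
g(8) = mex{0,1,3} = 2
g(9) = mex{1,3} = 0
So g(9) = 0.
Build the Grundy sequence for row B with g(k) = mex{g(k−s) : s ∈ {4, 6}, s ≤ k}:
k:     0  1  2  3  4  5  6  7  8
g(k):  0  0  0  0  1  1  1  1  2
So g(8) = 2.
Row C is a plain Nim row of size 13, so its Grundy value is 13.
The value of a disjunctive sum is the nim-sum of the parts.
Combined value = 0 ⊕ 2 ⊕ 13 = 15.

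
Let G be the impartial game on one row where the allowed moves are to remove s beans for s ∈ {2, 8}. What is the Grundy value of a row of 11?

0

Compute g(0), g(1), … for moves {2, 8}:
k:     0  1  2  3  4  5  6  7  8  9 10 11
g(k):  0  0  1  1  0  0  1  1  2  2  0  0
So g(11) = 0.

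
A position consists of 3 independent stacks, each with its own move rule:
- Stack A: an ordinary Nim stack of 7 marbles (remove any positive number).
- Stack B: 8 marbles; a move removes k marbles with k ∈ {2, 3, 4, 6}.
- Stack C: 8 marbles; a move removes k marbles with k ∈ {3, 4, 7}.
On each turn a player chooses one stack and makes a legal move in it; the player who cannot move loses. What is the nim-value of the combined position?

Stack A is a plain Nim stack of size 7, so its Grundy value is 7.
Grundy values for stack B (subtraction set {2, 3, 4, 6}):
g(0) = mex{} = 0
g(1) = mex{} = 0
g(2) = mex{0} = 1
g(3) = mex{0} = 1
g(4) = mex{0,1} = 2
g(5) = mex{0,1} = 2
g(6) = mex{0,1,2} = 3
g(7) = mex{0,1,2} = 3
g(8) = mex{1,2,3} = 0
So g(8) = 0.
For stack C, compute g(0), g(1), … with moves {3, 4, 7}:
k:     0  1  2  3  4  5  6  7  8
g(k):  0  0  0  1  1  1  2  2  2
So g(8) = 2.
By the Sprague-Grundy theorem, the Grundy value of a sum of independent games is the XOR of the component values.
Combined value = 7 ⊕ 0 ⊕ 2 = 5.

5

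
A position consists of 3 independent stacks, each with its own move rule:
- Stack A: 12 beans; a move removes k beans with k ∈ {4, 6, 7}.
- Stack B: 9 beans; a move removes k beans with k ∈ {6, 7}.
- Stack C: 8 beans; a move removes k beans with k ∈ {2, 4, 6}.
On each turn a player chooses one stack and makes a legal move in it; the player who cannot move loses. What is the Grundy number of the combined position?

1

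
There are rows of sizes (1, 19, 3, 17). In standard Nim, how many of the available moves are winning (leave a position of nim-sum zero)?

0

Compute the nim-sum pairwise:
1 ^ 19 = 18
18 ^ 3 = 17
17 ^ 17 = 0
The nim-sum is already 0, so every move leaves a nonzero nim-sum — there are no winning moves.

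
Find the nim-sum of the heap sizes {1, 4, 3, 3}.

Write each in binary and XOR column by column:
  001  (1)
  100  (4)
  011  (3)
  011  (3)
  ---
  101  (5)

5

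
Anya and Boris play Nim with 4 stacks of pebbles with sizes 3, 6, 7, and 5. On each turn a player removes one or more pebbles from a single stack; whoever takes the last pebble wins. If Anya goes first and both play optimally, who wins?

Anya wins

Write each in binary and XOR column by column:
  011  (3)
  110  (6)
  111  (7)
  101  (5)
  ---
  111  (7)
The nim-sum is 7 ≠ 0, so this is an N-position: the player to move can win; Anya has a winning move.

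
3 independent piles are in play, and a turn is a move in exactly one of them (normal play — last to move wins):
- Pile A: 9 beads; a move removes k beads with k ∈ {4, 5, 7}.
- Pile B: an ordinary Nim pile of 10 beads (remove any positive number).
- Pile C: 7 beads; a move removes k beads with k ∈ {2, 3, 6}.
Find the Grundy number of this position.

9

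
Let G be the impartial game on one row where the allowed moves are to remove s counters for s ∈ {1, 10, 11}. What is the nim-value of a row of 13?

Build the Grundy sequence with g(k) = mex{g(k−s) : s ∈ {1, 10, 11}, s ≤ k}:
k:     0  1  2  3  4  5  6  7  8  9 10 11 12 13
g(k):  0  1  0  1  0  1  0  1  0  1  2  3  2  3
So g(13) = 3.

3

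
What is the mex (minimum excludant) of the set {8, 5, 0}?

1

0 is in the set but 1 is not, so the mex is 1.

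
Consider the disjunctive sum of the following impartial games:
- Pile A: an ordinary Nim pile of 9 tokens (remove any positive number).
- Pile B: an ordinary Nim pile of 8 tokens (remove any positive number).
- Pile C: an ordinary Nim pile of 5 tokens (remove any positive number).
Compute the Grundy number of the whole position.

4

Pile A is a plain Nim pile of size 9, so its Grundy value is 9.
Pile B is a plain Nim pile of size 8, so its Grundy value is 8.
Pile C is a plain Nim pile of size 5, so its Grundy value is 5.
By the Sprague-Grundy theorem, the Grundy value of a sum of independent games is the XOR of the component values.
Combined value = 9 XOR 8 XOR 5 = 4.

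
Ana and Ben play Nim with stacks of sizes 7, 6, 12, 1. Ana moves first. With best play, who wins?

Ana wins

Nim-sum: 7 ⊕ 6 ⊕ 12 ⊕ 1 = 12.
The nim-sum is 12 ≠ 0, so this is an N-position: the player to move can win; Ana has a winning move.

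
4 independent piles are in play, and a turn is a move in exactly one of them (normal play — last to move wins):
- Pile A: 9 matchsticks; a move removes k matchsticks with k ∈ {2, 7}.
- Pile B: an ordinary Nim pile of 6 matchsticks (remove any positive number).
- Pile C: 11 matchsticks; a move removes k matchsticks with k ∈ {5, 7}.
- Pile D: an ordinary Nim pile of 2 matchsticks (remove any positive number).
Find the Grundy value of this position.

6

For pile A, compute g(0), g(1), … with moves {2, 7}:
g(0) = mex{} = 0
g(1) = mex{} = 0
g(2) = mex{0} = 1
g(3) = mex{0} = 1
g(4) = mex{1} = 0
g(5) = mex{1} = 0
g(6) = mex{0} = 1
g(7) = mex{0} = 1
g(8) = mex{0,1} = 2
g(9) = mex{1} = 0
So g(9) = 0.
Pile B is a plain Nim pile of size 6, so its Grundy value is 6.
For pile C, compute g(0), g(1), … with moves {5, 7}:
g(0) = mex{} = 0
g(1) = mex{} = 0
g(2) = mex{} = 0
g(3) = mex{} = 0
g(4) = mex{} = 0
g(5) = mex{0} = 1
g(6) = mex{0} = 1
g(7) = mex{0} = 1
g(8) = mex{0} = 1
g(9) = mex{0} = 1
g(10) = mex{0,1} = 2
g(11) = mex{0,1} = 2
So g(11) = 2.
Pile D is a plain Nim pile of size 2, so its Grundy value is 2.
By the Sprague-Grundy theorem, the Grundy value of a sum of independent games is the XOR of the component values.
Combined value = 0 ⊕ 6 ⊕ 2 ⊕ 2 = 6.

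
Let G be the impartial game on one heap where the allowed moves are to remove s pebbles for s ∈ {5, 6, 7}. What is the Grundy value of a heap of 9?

1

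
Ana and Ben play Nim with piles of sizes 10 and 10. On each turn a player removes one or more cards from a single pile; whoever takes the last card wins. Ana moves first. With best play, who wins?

Ben wins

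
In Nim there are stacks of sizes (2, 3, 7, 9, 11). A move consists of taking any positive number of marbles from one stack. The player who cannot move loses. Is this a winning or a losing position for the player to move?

Winning position

Compute the nim-sum pairwise:
2 XOR 3 = 1
1 XOR 7 = 6
6 XOR 9 = 15
15 XOR 11 = 4
The nim-sum is 4 ≠ 0, so this is an N-position: the player to move can win.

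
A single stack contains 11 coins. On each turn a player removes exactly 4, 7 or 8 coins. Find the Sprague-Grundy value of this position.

2

Compute g(0), g(1), … for moves {4, 7, 8}:
g(0) = mex{} = 0
g(1) = mex{} = 0
g(2) = mex{} = 0
g(3) = mex{} = 0
g(4) = mex{0} = 1
g(5) = mex{0} = 1
g(6) = mex{0} = 1
g(7) = mex{0} = 1
g(8) = mex{0,1} = 2
g(9) = mex{0,1} = 2
g(10) = mex{0,1} = 2
g(11) = mex{0,1} = 2
So g(11) = 2.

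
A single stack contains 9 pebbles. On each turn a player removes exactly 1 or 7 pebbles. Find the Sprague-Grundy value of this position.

Grundy values for subtraction set {1, 7}:
g(0) = mex{} = 0
g(1) = mex{0} = 1
g(2) = mex{1} = 0
g(3) = mex{0} = 1
g(4) = mex{1} = 0
g(5) = mex{0} = 1
g(6) = mex{1} = 0
g(7) = mex{0} = 1
g(8) = mex{1} = 0
g(9) = mex{0} = 1
So g(9) = 1.

1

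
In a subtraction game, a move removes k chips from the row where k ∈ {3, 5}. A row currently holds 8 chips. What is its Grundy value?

0

Build the Grundy sequence with g(k) = mex{g(k−s) : s ∈ {3, 5}, s ≤ k}:
g(0) = mex{} = 0
g(1) = mex{} = 0
g(2) = mex{} = 0
g(3) = mex{0} = 1
g(4) = mex{0} = 1
g(5) = mex{0} = 1
g(6) = mex{0,1} = 2
g(7) = mex{0,1} = 2
g(8) = mex{1} = 0
So g(8) = 0.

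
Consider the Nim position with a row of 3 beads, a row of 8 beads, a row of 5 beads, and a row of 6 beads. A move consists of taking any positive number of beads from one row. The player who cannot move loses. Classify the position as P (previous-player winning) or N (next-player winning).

Compute the nim-sum pairwise:
3 ⊕ 8 = 11
11 ⊕ 5 = 14
14 ⊕ 6 = 8
The nim-sum is 8 ≠ 0, so this is an N-position: the player to move can win.

N-position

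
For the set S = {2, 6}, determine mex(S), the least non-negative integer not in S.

0

0 is not in the set, so the mex is 0.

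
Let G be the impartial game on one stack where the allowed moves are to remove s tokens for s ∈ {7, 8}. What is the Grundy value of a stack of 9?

Compute g(0), g(1), … for moves {7, 8}:
g(0) = mex{} = 0
g(1) = mex{} = 0
g(2) = mex{} = 0
g(3) = mex{} = 0
g(4) = mex{} = 0
g(5) = mex{} = 0
g(6) = mex{} = 0
g(7) = mex{0} = 1
g(8) = mex{0} = 1
g(9) = mex{0} = 1
So g(9) = 1.

1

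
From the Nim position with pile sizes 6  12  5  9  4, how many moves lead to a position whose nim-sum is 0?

1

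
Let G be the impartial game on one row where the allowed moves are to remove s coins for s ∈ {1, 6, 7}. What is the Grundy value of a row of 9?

3

Build the Grundy sequence with g(k) = mex{g(k−s) : s ∈ {1, 6, 7}, s ≤ k}:
g(0) = mex{} = 0
g(1) = mex{0} = 1
g(2) = mex{1} = 0
g(3) = mex{0} = 1
g(4) = mex{1} = 0
g(5) = mex{0} = 1
g(6) = mex{0,1} = 2
g(7) = mex{0,1,2} = 3
g(8) = mex{0,1,3} = 2
g(9) = mex{0,1,2} = 3
So g(9) = 3.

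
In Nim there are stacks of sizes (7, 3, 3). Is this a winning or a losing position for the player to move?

Winning position

Bitwise XOR of the heap sizes:
  111  (7)
  011  (3)
  011  (3)
  ---
  111  (7)
The nim-sum is 7 ≠ 0, so this is an N-position: the player to move can win.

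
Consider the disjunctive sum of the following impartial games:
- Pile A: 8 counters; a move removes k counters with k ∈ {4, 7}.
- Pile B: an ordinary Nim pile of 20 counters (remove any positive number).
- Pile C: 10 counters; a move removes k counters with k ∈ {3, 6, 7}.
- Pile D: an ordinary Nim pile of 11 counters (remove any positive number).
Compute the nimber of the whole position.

Build the Grundy sequence for pile A with g(k) = mex{g(k−s) : s ∈ {4, 7}, s ≤ k}:
g(0) = mex{} = 0
g(1) = mex{} = 0
g(2) = mex{} = 0
g(3) = mex{} = 0
g(4) = mex{0} = 1
g(5) = mex{0} = 1
g(6) = mex{0} = 1
g(7) = mex{0} = 1
g(8) = mex{0,1} = 2
So g(8) = 2.
Pile B is a plain Nim pile of size 20, so its Grundy value is 20.
Grundy values for pile C (subtraction set {3, 6, 7}):
k:     0  1  2  3  4  5  6  7  8  9 10
g(k):  0  0  0  1  1  1  2  2  2  3  0
So g(10) = 0.
Pile D is a plain Nim pile of size 11, so its Grundy value is 11.
The value of a disjunctive sum is the nim-sum of the parts.
Combined value = 2 XOR 20 XOR 0 XOR 11 = 29.

29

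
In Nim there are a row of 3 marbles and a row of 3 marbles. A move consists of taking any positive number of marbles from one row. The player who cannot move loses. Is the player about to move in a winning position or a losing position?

Compute the nim-sum pairwise:
3 ⊕ 3 = 0
The nim-sum is 0, so this is a P-position: the player to move is in a losing position under optimal play.

Losing position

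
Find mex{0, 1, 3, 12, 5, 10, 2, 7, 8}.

The values 0, 1, 2, 3 are all present; 4 is the first non-negative integer missing from the set.

4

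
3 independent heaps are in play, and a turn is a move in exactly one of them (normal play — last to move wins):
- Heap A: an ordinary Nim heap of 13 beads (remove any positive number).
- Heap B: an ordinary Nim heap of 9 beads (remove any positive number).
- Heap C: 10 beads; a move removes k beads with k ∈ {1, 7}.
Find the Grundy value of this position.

4

Heap A is a plain Nim heap of size 13, so its Grundy value is 13.
Heap B is a plain Nim heap of size 9, so its Grundy value is 9.
For heap C, compute g(0), g(1), … with moves {1, 7}:
g(0) = mex{} = 0
g(1) = mex{0} = 1
g(2) = mex{1} = 0
g(3) = mex{0} = 1
g(4) = mex{1} = 0
g(5) = mex{0} = 1
g(6) = mex{1} = 0
g(7) = mex{0} = 1
g(8) = mex{1} = 0
g(9) = mex{0} = 1
g(10) = mex{1} = 0
So g(10) = 0.
By the Sprague-Grundy theorem, the Grundy value of a sum of independent games is the XOR of the component values.
Combined value = 13 ⊕ 9 ⊕ 0 = 4.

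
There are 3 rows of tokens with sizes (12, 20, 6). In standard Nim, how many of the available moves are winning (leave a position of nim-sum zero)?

Write each in binary and XOR column by column:
  01100  (12)
  10100  (20)
  00110  (6)
  -----
  11110  (30)
The overall nim-sum is X = 30. A row of size p has a winning move iff p XOR X < p (reduce it to p XOR X).
  12: 12 XOR 30 = 18 ≥ 12 — no move.
  20: 20 XOR 30 = 10 < 20 — winning move (to 10).
  6: 6 XOR 30 = 24 ≥ 6 — no move.
That gives 1 winning move.

1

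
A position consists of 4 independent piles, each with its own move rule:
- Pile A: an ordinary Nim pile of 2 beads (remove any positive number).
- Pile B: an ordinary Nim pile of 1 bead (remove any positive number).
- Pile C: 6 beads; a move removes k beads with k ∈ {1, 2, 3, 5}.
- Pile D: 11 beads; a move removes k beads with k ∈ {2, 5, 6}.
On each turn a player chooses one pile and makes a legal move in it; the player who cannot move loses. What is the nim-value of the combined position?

1

Pile A is a plain Nim pile of size 2, so its Grundy value is 2.
Pile B is a plain Nim pile of size 1, so its Grundy value is 1.
Grundy values for pile C (subtraction set {1, 2, 3, 5}):
g(0) = mex{} = 0
g(1) = mex{0} = 1
g(2) = mex{0,1} = 2
g(3) = mex{0,1,2} = 3
g(4) = mex{1,2,3} = 0
g(5) = mex{0,2,3} = 1
g(6) = mex{0,1,3} = 2
So g(6) = 2.
Grundy values for pile D (subtraction set {2, 5, 6}):
k:     0  1  2  3  4  5  6  7  8  9 10 11
g(k):  0  0  1  1  0  2  1  3  0  2  1  0
So g(11) = 0.
By the Sprague-Grundy theorem, the Grundy value of a sum of independent games is the XOR of the component values.
Combined value = 2 XOR 1 XOR 2 XOR 0 = 1.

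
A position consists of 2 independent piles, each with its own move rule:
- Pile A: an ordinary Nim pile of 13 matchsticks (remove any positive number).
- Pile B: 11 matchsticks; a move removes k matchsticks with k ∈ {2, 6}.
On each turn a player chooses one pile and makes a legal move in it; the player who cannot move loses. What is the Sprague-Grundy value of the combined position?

Pile A is a plain Nim pile of size 13, so its Grundy value is 13.
For pile B, compute g(0), g(1), … with moves {2, 6}:
g(0) = mex{} = 0
g(1) = mex{} = 0
g(2) = mex{0} = 1
g(3) = mex{0} = 1
g(4) = mex{1} = 0
g(5) = mex{1} = 0
g(6) = mex{0} = 1
g(7) = mex{0} = 1
g(8) = mex{1} = 0
g(9) = mex{1} = 0
g(10) = mex{0} = 1
g(11) = mex{0} = 1
So g(11) = 1.
By the Sprague-Grundy theorem, the Grundy value of a sum of independent games is the XOR of the component values.
Combined value = 13 XOR 1 = 12.

12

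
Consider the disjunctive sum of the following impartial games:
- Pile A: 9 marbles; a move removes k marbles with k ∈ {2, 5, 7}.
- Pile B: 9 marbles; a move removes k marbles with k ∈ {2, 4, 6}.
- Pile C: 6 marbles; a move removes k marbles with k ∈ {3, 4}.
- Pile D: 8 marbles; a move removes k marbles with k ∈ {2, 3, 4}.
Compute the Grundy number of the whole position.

Grundy values for pile A (subtraction set {2, 5, 7}):
g(0) = mex{} = 0
g(1) = mex{} = 0
g(2) = mex{0} = 1
g(3) = mex{0} = 1
g(4) = mex{1} = 0
g(5) = mex{0,1} = 2
g(6) = mex{0} = 1
g(7) = mex{0,1,2} = 3
g(8) = mex{0,1} = 2
g(9) = mex{0,1,3} = 2
So g(9) = 2.
For pile B, compute g(0), g(1), … with moves {2, 4, 6}:
k:     0  1  2  3  4  5  6  7  8  9
g(k):  0  0  1  1  2  2  3  3  0  0
So g(9) = 0.
For pile C, compute g(0), g(1), … with moves {3, 4}:
k:     0  1  2  3  4  5  6
g(k):  0  0  0  1  1  1  2
So g(6) = 2.
Build the Grundy sequence for pile D with g(k) = mex{g(k−s) : s ∈ {2, 3, 4}, s ≤ k}:
g(0) = mex{} = 0
g(1) = mex{} = 0
g(2) = mex{0} = 1
g(3) = mex{0} = 1
g(4) = mex{0,1} = 2
g(5) = mex{0,1} = 2
g(6) = mex{1,2} = 0
g(7) = mex{1,2} = 0
g(8) = mex{0,2} = 1
So g(8) = 1.
By the Sprague-Grundy theorem, the Grundy value of a sum of independent games is the XOR of the component values.
Combined value = 2 XOR 0 XOR 2 XOR 1 = 1.

1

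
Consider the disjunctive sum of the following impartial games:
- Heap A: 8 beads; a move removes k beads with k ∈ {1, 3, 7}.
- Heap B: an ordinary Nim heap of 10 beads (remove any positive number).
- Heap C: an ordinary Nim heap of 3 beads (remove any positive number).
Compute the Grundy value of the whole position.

9

Build the Grundy sequence for heap A with g(k) = mex{g(k−s) : s ∈ {1, 3, 7}, s ≤ k}:
g(0) = mex{} = 0
g(1) = mex{0} = 1
g(2) = mex{1} = 0
g(3) = mex{0} = 1
g(4) = mex{1} = 0
g(5) = mex{0} = 1
g(6) = mex{1} = 0
g(7) = mex{0} = 1
g(8) = mex{1} = 0
So g(8) = 0.
Heap B is a plain Nim heap of size 10, so its Grundy value is 10.
Heap C is a plain Nim heap of size 3, so its Grundy value is 3.
The value of a disjunctive sum is the nim-sum of the parts.
Combined value = 0 XOR 10 XOR 3 = 9.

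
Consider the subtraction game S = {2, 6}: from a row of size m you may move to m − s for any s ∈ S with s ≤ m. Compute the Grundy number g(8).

0

Grundy values for subtraction set {2, 6}:
k:     0  1  2  3  4  5  6  7  8
g(k):  0  0  1  1  0  0  1  1  0
So g(8) = 0.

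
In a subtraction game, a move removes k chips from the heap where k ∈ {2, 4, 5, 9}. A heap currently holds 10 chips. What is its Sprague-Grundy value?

1

Compute g(0), g(1), … for moves {2, 4, 5, 9}:
g(0) = mex{} = 0
g(1) = mex{} = 0
g(2) = mex{0} = 1
g(3) = mex{0} = 1
g(4) = mex{0,1} = 2
g(5) = mex{0,1} = 2
g(6) = mex{0,1,2} = 3
g(7) = mex{1,2} = 0
g(8) = mex{1,2,3} = 0
g(9) = mex{0,2} = 1
g(10) = mex{0,2,3} = 1
So g(10) = 1.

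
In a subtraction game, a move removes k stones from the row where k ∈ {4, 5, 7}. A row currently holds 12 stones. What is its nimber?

0

Build the Grundy sequence with g(k) = mex{g(k−s) : s ∈ {4, 5, 7}, s ≤ k}:
g(0) = mex{} = 0
g(1) = mex{} = 0
g(2) = mex{} = 0
g(3) = mex{} = 0
g(4) = mex{0} = 1
g(5) = mex{0} = 1
g(6) = mex{0} = 1
g(7) = mex{0} = 1
g(8) = mex{0,1} = 2
g(9) = mex{0,1} = 2
g(10) = mex{0,1} = 2
g(11) = mex{1} = 0
g(12) = mex{1,2} = 0
So g(12) = 0.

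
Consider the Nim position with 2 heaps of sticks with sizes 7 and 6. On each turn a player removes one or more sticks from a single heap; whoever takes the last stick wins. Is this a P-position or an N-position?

N-position

Compute the nim-sum pairwise:
7 XOR 6 = 1
The nim-sum is 1 ≠ 0, so this is an N-position: the player to move can win.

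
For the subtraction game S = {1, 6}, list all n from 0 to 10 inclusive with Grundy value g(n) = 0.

0, 2, 4, 7, 9

Grundy values for subtraction set {1, 6}:
k:     0  1  2  3  4  5  6  7  8  9 10
g(k):  0  1  0  1  0  1  2  0  1  0  1
The P-positions (g = 0) in 0..10 are 0, 2, 4, 7, 9.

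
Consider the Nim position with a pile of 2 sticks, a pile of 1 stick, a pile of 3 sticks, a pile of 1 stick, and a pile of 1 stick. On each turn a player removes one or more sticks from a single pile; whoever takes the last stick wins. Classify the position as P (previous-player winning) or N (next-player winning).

P-position

Compute the nim-sum pairwise:
2 ⊕ 1 = 3
3 ⊕ 3 = 0
0 ⊕ 1 = 1
1 ⊕ 1 = 0
The nim-sum is 0, so this is a P-position: the player to move is in a losing position under optimal play.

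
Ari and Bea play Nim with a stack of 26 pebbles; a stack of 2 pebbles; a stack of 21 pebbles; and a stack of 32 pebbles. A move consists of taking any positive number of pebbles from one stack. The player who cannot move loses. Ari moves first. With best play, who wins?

Ari wins

Compute the nim-sum pairwise:
26 ^ 2 = 24
24 ^ 21 = 13
13 ^ 32 = 45
The nim-sum is 45 ≠ 0, so this is an N-position: the player to move can win; Ari has a winning move.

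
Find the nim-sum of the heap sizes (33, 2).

Nim-sum: 33 ⊕ 2 = 35.

35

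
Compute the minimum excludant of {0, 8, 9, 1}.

2

The values 0, 1 are all present; 2 is the first non-negative integer missing from the set.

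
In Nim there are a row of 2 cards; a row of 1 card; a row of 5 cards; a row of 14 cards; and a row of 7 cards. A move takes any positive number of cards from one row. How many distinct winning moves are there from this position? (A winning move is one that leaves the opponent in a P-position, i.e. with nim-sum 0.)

Write each in binary and XOR column by column:
  0010  (2)
  0001  (1)
  0101  (5)
  1110  (14)
  0111  (7)
  ----
  1111  (15)
The overall nim-sum is X = 15. A row of size p has a winning move iff p XOR X < p (reduce it to p XOR X).
  2: 2 XOR 15 = 13 ≥ 2 — no move.
  1: 1 XOR 15 = 14 ≥ 1 — no move.
  5: 5 XOR 15 = 10 ≥ 5 — no move.
  14: 14 XOR 15 = 1 < 14 — winning move (to 1).
  7: 7 XOR 15 = 8 ≥ 7 — no move.
That gives 1 winning move.

1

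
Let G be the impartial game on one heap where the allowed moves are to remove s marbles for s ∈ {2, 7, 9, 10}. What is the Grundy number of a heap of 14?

Build the Grundy sequence with g(k) = mex{g(k−s) : s ∈ {2, 7, 9, 10}, s ≤ k}:
k:     0  1  2  3  4  5  6  7  8  9 10 11 12 13 14
g(k):  0  0  1  1  0  0  1  1  2  2  3  3  2  2  3
So g(14) = 3.

3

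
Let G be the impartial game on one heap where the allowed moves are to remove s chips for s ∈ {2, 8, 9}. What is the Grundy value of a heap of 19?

Grundy values for subtraction set {2, 8, 9}:
k:     0  1  2  3  4  5  6  7  8  9 10 11 12 13 14 15 16 17 18 19
g(k):  0  0  1  1  0  0  1  1  2  2  3  0  2  1  3  0  0  1  1  2
So g(19) = 2.

2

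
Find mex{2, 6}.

0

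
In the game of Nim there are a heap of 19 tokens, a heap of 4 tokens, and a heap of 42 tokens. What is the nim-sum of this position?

61

Nim-sum: 19 ⊕ 4 ⊕ 42 = 61.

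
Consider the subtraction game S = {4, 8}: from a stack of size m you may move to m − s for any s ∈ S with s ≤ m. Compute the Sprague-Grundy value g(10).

2

Compute g(0), g(1), … for moves {4, 8}:
k:     0  1  2  3  4  5  6  7  8  9 10
g(k):  0  0  0  0  1  1  1  1  2  2  2
So g(10) = 2.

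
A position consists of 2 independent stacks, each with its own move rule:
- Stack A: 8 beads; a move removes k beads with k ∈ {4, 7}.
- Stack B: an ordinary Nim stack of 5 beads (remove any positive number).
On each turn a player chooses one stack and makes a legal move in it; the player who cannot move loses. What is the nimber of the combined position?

7

For stack A, compute g(0), g(1), … with moves {4, 7}:
k:     0  1  2  3  4  5  6  7  8
g(k):  0  0  0  0  1  1  1  1  2
So g(8) = 2.
Stack B is a plain Nim stack of size 5, so its Grundy value is 5.
By the Sprague-Grundy theorem, the Grundy value of a sum of independent games is the XOR of the component values.
Combined value = 2 ⊕ 5 = 7.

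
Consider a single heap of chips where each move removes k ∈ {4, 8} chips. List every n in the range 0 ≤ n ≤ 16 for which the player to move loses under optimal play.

0, 1, 2, 3, 12, 13, 14, 15

Grundy values for subtraction set {4, 8}:
k:     0  1  2  3  4  5  6  7  8  9 10 11 12 13 14 15 16
g(k):  0  0  0  0  1  1  1  1  2  2  2  2  0  0  0  0  1
The P-positions (g = 0) in 0..16 are 0, 1, 2, 3, 12, 13, 14, 15.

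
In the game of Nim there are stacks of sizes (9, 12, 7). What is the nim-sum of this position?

Compute the nim-sum pairwise:
9 ⊕ 12 = 5
5 ⊕ 7 = 2

2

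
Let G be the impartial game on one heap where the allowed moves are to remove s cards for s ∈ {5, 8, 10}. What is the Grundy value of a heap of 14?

Build the Grundy sequence with g(k) = mex{g(k−s) : s ∈ {5, 8, 10}, s ≤ k}:
g(0) = mex{} = 0
g(1) = mex{} = 0
g(2) = mex{} = 0
g(3) = mex{} = 0
g(4) = mex{} = 0
g(5) = mex{0} = 1
g(6) = mex{0} = 1
g(7) = mex{0} = 1
g(8) = mex{0} = 1
g(9) = mex{0} = 1
g(10) = mex{0,1} = 2
g(11) = mex{0,1} = 2
g(12) = mex{0,1} = 2
g(13) = mex{0,1} = 2
g(14) = mex{0,1} = 2
So g(14) = 2.

2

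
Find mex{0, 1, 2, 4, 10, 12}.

3

The values 0, 1, 2 are all present; 3 is the first non-negative integer missing from the set.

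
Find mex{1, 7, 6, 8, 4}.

0 is not in the set, so the mex is 0.

0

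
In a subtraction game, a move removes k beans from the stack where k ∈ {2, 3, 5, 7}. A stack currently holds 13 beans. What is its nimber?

2

Build the Grundy sequence with g(k) = mex{g(k−s) : s ∈ {2, 3, 5, 7}, s ≤ k}:
k:     0  1  2  3  4  5  6  7  8  9 10 11 12 13
g(k):  0  0  1  1  2  2  3  3  4  0  0  1  1  2
So g(13) = 2.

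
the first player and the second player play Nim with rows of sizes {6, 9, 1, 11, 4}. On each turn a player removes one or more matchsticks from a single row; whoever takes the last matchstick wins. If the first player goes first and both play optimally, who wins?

the first player wins

In binary:
  0110  (6)
  1001  (9)
  0001  (1)
  1011  (11)
  0100  (4)
  ----
  0001  (1)
The nim-sum is 1 ≠ 0, so this is an N-position: the player to move can win; the first player has a winning move.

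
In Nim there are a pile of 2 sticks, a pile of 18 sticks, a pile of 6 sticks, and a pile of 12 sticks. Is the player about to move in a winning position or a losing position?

Bitwise XOR of the heap sizes:
  00010  (2)
  10010  (18)
  00110  (6)
  01100  (12)
  -----
  11010  (26)
The nim-sum is 26 ≠ 0, so this is an N-position: the player to move can win.

Winning position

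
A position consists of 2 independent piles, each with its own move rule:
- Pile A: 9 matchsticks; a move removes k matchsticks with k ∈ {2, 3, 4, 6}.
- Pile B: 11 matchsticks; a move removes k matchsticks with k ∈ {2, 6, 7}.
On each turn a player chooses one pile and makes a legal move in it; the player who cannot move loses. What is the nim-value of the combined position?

1

For pile A, compute g(0), g(1), … with moves {2, 3, 4, 6}:
k:     0  1  2  3  4  5  6  7  8  9
g(k):  0  0  1  1  2  2  3  3  0  0
So g(9) = 0.
For pile B, compute g(0), g(1), … with moves {2, 6, 7}:
g(0) = mex{} = 0
g(1) = mex{} = 0
g(2) = mex{0} = 1
g(3) = mex{0} = 1
g(4) = mex{1} = 0
g(5) = mex{1} = 0
g(6) = mex{0} = 1
g(7) = mex{0} = 1
g(8) = mex{0,1} = 2
g(9) = mex{1} = 0
g(10) = mex{0,1,2} = 3
g(11) = mex{0} = 1
So g(11) = 1.
The value of a disjunctive sum is the nim-sum of the parts.
Combined value = 0 ⊕ 1 = 1.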